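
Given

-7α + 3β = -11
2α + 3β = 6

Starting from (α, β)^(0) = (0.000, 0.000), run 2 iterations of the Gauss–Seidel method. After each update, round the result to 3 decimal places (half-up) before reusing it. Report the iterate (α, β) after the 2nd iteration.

Iteration 1:
  α = (-11 - (3)·0.000) / (-7) = 1.571
  β = (6 - (2)·1.571) / (3) = 0.953
Iteration 2:
  α = (-11 - (3)·0.953) / (-7) = 1.980
  β = (6 - (2)·1.980) / (3) = 0.680

(1.980, 0.680)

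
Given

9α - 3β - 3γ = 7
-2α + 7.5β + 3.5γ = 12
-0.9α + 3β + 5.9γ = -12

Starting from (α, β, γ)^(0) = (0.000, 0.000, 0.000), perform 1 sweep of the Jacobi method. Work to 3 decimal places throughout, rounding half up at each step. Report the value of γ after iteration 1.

-2.034

Iteration 1:
  α = (7 - (-3)·0.000 - (-3)·0.000) / (9) = 0.778
  β = (12 - (-2)·0.000 - (3.5)·0.000) / (7.5) = 1.600
  γ = (-12 - (-0.9)·0.000 - (3)·0.000) / (5.9) = -2.034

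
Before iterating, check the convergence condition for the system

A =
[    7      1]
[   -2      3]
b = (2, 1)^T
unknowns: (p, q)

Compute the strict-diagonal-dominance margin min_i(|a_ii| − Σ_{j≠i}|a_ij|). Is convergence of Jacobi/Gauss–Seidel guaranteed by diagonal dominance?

row 1: |7| − (1) = 6
row 2: |3| − (2) = 1
minimum over rows = 1 → strictly diagonally dominant (convergence guaranteed)

1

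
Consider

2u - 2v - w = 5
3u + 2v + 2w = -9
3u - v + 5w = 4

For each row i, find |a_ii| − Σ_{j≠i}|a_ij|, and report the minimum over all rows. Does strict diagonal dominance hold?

row 1: |2| − (2+1) = -1
row 2: |2| − (3+2) = -3
row 3: |5| − (3+1) = 1
minimum over rows = -3 → not strictly diagonally dominant

-3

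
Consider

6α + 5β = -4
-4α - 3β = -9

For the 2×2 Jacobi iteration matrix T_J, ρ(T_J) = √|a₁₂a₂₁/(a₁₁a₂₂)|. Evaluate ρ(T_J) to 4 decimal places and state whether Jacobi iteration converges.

1.0541

a₁₂a₂₁/(a₁₁a₂₂) = (5)·(-4) / ((6)·(-3)) = 1.111111
ρ = √|1.111111| = √1.111111 = 1.0541
ρ > 1, so Jacobi diverges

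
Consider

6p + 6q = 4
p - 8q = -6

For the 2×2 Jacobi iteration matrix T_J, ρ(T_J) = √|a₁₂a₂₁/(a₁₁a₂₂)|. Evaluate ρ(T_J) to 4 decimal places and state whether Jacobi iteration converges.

a₁₂a₂₁/(a₁₁a₂₂) = (6)·(1) / ((6)·(-8)) = -0.125000
ρ = √|-0.125000| = √0.125000 = 0.3536
ρ < 1, so Jacobi converges

0.3536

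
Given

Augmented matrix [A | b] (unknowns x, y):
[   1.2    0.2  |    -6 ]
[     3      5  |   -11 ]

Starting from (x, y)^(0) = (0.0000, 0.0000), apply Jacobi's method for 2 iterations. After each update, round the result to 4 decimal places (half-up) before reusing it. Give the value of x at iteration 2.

Iteration 1:
  x = (-6 - (0.2)·0.0000) / (1.2) = -5.0000
  y = (-11 - (3)·0.0000) / (5) = -2.2000
Iteration 2:
  x = (-6 - (0.2)·-2.2000) / (1.2) = -4.6333
  y = (-11 - (3)·-5.0000) / (5) = 0.8000

-4.6333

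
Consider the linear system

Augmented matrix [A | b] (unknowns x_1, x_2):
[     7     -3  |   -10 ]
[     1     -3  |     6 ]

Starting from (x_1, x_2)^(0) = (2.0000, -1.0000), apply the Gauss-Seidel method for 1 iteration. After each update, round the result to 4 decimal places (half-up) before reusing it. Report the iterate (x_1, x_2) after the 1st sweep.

Iteration 1:
  x_1 = (-10 - (-3)·-1.0000) / (7) = -1.8571
  x_2 = (6 - (1)·-1.8571) / (-3) = -2.6190

(-1.8571, -2.6190)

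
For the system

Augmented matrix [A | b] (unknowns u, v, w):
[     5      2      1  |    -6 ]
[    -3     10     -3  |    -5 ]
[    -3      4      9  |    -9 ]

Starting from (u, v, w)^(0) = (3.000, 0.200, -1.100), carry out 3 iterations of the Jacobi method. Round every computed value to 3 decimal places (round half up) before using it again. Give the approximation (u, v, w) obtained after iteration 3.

(-0.585, -1.278, -1.028)

Iteration 1:
  u = (-6 - (2)·0.200 - (1)·-1.100) / (5) = -1.060
  v = (-5 - (-3)·3.000 - (-3)·-1.100) / (10) = 0.070
  w = (-9 - (-3)·3.000 - (4)·0.200) / (9) = -0.089
Iteration 2:
  u = (-6 - (2)·0.070 - (1)·-0.089) / (5) = -1.210
  v = (-5 - (-3)·-1.060 - (-3)·-0.089) / (10) = -0.845
  w = (-9 - (-3)·-1.060 - (4)·0.070) / (9) = -1.384
Iteration 3:
  u = (-6 - (2)·-0.845 - (1)·-1.384) / (5) = -0.585
  v = (-5 - (-3)·-1.210 - (-3)·-1.384) / (10) = -1.278
  w = (-9 - (-3)·-1.210 - (4)·-0.845) / (9) = -1.028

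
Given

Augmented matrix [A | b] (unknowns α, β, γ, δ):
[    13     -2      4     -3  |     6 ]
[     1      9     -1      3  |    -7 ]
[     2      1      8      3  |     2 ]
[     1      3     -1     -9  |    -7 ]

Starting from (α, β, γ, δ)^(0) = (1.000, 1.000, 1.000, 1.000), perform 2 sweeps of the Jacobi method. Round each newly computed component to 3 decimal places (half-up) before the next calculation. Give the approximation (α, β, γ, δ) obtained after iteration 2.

Iteration 1:
  α = (6 - (-2)·1.000 - (4)·1.000 - (-3)·1.000) / (13) = 0.538
  β = (-7 - (1)·1.000 - (-1)·1.000 - (3)·1.000) / (9) = -1.111
  γ = (2 - (2)·1.000 - (1)·1.000 - (3)·1.000) / (8) = -0.500
  δ = (-7 - (1)·1.000 - (3)·1.000 - (-1)·1.000) / (-9) = 1.111
Iteration 2:
  α = (6 - (-2)·-1.111 - (4)·-0.500 - (-3)·1.111) / (13) = 0.701
  β = (-7 - (1)·0.538 - (-1)·-0.500 - (3)·1.111) / (9) = -1.263
  γ = (2 - (2)·0.538 - (1)·-1.111 - (3)·1.111) / (8) = -0.162
  δ = (-7 - (1)·0.538 - (3)·-1.111 - (-1)·-0.500) / (-9) = 0.523

(0.701, -1.263, -0.162, 0.523)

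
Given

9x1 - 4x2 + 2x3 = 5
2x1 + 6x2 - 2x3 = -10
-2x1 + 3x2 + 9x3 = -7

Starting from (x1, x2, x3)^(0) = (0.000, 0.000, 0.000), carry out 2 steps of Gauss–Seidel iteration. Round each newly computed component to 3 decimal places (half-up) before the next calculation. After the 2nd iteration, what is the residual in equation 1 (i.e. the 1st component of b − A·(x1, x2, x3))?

1.567

Iteration 1:
  x1 = (5 - (-4)·0.000 - (2)·0.000) / (9) = 0.556
  x2 = (-10 - (2)·0.556 - (-2)·0.000) / (6) = -1.852
  x3 = (-7 - (-2)·0.556 - (3)·-1.852) / (9) = -0.037
Iteration 2:
  x1 = (5 - (-4)·-1.852 - (2)·-0.037) / (9) = -0.259
  x2 = (-10 - (2)·-0.259 - (-2)·-0.037) / (6) = -1.593
  x3 = (-7 - (-2)·-0.259 - (3)·-1.593) / (9) = -0.304
Residual b − A·x = (1.567, -0.532, -0.003)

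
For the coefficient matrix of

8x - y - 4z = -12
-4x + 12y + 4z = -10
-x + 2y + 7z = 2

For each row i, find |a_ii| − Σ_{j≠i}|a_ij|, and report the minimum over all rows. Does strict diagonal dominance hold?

3

row 1: |8| − (1+4) = 3
row 2: |12| − (4+4) = 4
row 3: |7| − (1+2) = 4
minimum over rows = 3 → strictly diagonally dominant (convergence guaranteed)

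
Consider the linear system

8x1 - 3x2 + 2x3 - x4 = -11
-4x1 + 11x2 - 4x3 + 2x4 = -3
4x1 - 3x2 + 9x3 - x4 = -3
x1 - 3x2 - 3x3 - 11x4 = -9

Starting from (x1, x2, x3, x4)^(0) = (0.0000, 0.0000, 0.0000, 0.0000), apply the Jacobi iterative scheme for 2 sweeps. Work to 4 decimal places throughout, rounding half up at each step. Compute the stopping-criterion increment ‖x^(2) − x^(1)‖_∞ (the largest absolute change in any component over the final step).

Iteration 1:
  x1 = (-11 - (-3)·0.0000 - (2)·0.0000 - (-1)·0.0000) / (8) = -1.3750
  x2 = (-3 - (-4)·0.0000 - (-4)·0.0000 - (2)·0.0000) / (11) = -0.2727
  x3 = (-3 - (4)·0.0000 - (-3)·0.0000 - (-1)·0.0000) / (9) = -0.3333
  x4 = (-9 - (1)·0.0000 - (-3)·0.0000 - (-3)·0.0000) / (-11) = 0.8182
Iteration 2:
  x1 = (-11 - (-3)·-0.2727 - (2)·-0.3333 - (-1)·0.8182) / (8) = -1.2917
  x2 = (-3 - (-4)·-1.3750 - (-4)·-0.3333 - (2)·0.8182) / (11) = -1.0427
  x3 = (-3 - (4)·-1.3750 - (-3)·-0.2727 - (-1)·0.8182) / (9) = 0.2778
  x4 = (-9 - (1)·-1.3750 - (-3)·-0.2727 - (-3)·-0.3333) / (-11) = 0.8585
Change: (0.0833, -0.7700, 0.6111, 0.0403) → max |·| = 0.7700

0.7700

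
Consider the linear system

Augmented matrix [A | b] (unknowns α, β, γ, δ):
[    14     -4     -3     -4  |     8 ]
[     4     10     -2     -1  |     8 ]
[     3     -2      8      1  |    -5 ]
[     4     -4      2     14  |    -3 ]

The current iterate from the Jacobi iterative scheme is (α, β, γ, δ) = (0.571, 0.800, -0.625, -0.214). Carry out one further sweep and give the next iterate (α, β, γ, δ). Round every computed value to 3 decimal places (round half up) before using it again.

One sweep:
  α = (8 - (-4)·0.800 - (-3)·-0.625 - (-4)·-0.214) / (14) = 0.605
  β = (8 - (4)·0.571 - (-2)·-0.625 - (-1)·-0.214) / (10) = 0.425
  γ = (-5 - (3)·0.571 - (-2)·0.800 - (1)·-0.214) / (8) = -0.612
  δ = (-3 - (4)·0.571 - (-4)·0.800 - (2)·-0.625) / (14) = -0.060

(0.605, 0.425, -0.612, -0.060)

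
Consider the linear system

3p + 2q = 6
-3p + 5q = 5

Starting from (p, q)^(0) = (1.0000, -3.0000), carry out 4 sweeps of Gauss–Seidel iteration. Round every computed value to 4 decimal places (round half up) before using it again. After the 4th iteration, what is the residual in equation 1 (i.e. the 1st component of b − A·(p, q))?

0.8193

Iteration 1:
  p = (6 - (2)·-3.0000) / (3) = 4.0000
  q = (5 - (-3)·4.0000) / (5) = 3.4000
Iteration 2:
  p = (6 - (2)·3.4000) / (3) = -0.2667
  q = (5 - (-3)·-0.2667) / (5) = 0.8400
Iteration 3:
  p = (6 - (2)·0.8400) / (3) = 1.4400
  q = (5 - (-3)·1.4400) / (5) = 1.8640
Iteration 4:
  p = (6 - (2)·1.8640) / (3) = 0.7573
  q = (5 - (-3)·0.7573) / (5) = 1.4544
Residual b − A·x = (0.8193, -0.0001)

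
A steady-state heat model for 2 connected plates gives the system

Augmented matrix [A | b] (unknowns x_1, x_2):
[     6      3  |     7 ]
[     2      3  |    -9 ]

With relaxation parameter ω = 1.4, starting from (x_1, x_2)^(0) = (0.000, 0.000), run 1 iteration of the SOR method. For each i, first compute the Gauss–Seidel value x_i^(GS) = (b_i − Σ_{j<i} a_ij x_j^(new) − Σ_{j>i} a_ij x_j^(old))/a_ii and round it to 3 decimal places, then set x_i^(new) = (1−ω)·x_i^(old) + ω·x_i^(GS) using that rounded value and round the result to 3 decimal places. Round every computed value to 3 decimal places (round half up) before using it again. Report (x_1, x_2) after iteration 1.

Iteration 1:
  x_1: GS value = (7 - (3)·0.000) / (6) = 1.167;  x_1 ← (1−ω)·0.000 + ω·1.167 = 1.634
  x_2: GS value = (-9 - (2)·1.634) / (3) = -4.089;  x_2 ← (1−ω)·0.000 + ω·-4.089 = -5.725

(1.634, -5.725)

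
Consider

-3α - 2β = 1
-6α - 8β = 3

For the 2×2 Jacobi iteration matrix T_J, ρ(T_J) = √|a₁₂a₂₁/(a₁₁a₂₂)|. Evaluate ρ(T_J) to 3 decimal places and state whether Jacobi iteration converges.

0.707

a₁₂a₂₁/(a₁₁a₂₂) = (-2)·(-6) / ((-3)·(-8)) = 0.500000
ρ = √|0.500000| = √0.500000 = 0.707
ρ < 1, so Jacobi converges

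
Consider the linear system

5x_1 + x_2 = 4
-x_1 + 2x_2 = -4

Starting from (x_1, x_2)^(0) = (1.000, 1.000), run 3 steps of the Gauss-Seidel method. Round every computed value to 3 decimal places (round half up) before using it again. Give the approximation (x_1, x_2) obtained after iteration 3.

(1.086, -1.457)

Iteration 1:
  x_1 = (4 - (1)·1.000) / (5) = 0.600
  x_2 = (-4 - (-1)·0.600) / (2) = -1.700
Iteration 2:
  x_1 = (4 - (1)·-1.700) / (5) = 1.140
  x_2 = (-4 - (-1)·1.140) / (2) = -1.430
Iteration 3:
  x_1 = (4 - (1)·-1.430) / (5) = 1.086
  x_2 = (-4 - (-1)·1.086) / (2) = -1.457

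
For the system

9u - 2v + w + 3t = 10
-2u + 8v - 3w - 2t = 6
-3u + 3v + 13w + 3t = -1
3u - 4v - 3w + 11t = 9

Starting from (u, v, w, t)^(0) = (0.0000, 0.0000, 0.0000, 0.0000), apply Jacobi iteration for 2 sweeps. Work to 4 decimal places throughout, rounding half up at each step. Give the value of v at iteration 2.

Iteration 1:
  u = (10 - (-2)·0.0000 - (1)·0.0000 - (3)·0.0000) / (9) = 1.1111
  v = (6 - (-2)·0.0000 - (-3)·0.0000 - (-2)·0.0000) / (8) = 0.7500
  w = (-1 - (-3)·0.0000 - (3)·0.0000 - (3)·0.0000) / (13) = -0.0769
  t = (9 - (3)·0.0000 - (-4)·0.0000 - (-3)·0.0000) / (11) = 0.8182
Iteration 2:
  u = (10 - (-2)·0.7500 - (1)·-0.0769 - (3)·0.8182) / (9) = 1.0136
  v = (6 - (-2)·1.1111 - (-3)·-0.0769 - (-2)·0.8182) / (8) = 1.2035
  w = (-1 - (-3)·1.1111 - (3)·0.7500 - (3)·0.8182) / (13) = -0.1824
  t = (9 - (3)·1.1111 - (-4)·0.7500 - (-3)·-0.0769) / (11) = 0.7669

1.2035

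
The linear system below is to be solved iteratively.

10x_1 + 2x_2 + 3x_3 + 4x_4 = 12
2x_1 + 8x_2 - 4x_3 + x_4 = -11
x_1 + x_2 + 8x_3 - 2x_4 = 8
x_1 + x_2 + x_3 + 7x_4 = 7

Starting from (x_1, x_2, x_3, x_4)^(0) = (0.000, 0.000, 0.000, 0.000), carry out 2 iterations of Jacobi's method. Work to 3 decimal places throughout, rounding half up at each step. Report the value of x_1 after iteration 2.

0.775

Iteration 1:
  x_1 = (12 - (2)·0.000 - (3)·0.000 - (4)·0.000) / (10) = 1.200
  x_2 = (-11 - (2)·0.000 - (-4)·0.000 - (1)·0.000) / (8) = -1.375
  x_3 = (8 - (1)·0.000 - (1)·0.000 - (-2)·0.000) / (8) = 1.000
  x_4 = (7 - (1)·0.000 - (1)·0.000 - (1)·0.000) / (7) = 1.000
Iteration 2:
  x_1 = (12 - (2)·-1.375 - (3)·1.000 - (4)·1.000) / (10) = 0.775
  x_2 = (-11 - (2)·1.200 - (-4)·1.000 - (1)·1.000) / (8) = -1.300
  x_3 = (8 - (1)·1.200 - (1)·-1.375 - (-2)·1.000) / (8) = 1.272
  x_4 = (7 - (1)·1.200 - (1)·-1.375 - (1)·1.000) / (7) = 0.882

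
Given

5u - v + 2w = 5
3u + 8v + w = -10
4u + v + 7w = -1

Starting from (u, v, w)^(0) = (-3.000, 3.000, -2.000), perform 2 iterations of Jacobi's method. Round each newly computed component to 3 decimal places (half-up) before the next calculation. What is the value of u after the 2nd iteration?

0.568

Iteration 1:
  u = (5 - (-1)·3.000 - (2)·-2.000) / (5) = 2.400
  v = (-10 - (3)·-3.000 - (1)·-2.000) / (8) = 0.125
  w = (-1 - (4)·-3.000 - (1)·3.000) / (7) = 1.143
Iteration 2:
  u = (5 - (-1)·0.125 - (2)·1.143) / (5) = 0.568
  v = (-10 - (3)·2.400 - (1)·1.143) / (8) = -2.293
  w = (-1 - (4)·2.400 - (1)·0.125) / (7) = -1.532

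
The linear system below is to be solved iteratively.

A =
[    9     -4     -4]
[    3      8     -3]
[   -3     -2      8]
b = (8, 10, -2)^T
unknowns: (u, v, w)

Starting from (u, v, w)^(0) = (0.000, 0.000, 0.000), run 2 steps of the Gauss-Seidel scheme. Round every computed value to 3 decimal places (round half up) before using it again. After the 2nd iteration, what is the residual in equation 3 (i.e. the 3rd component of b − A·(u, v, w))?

-0.002

Iteration 1:
  u = (8 - (-4)·0.000 - (-4)·0.000) / (9) = 0.889
  v = (10 - (3)·0.889 - (-3)·0.000) / (8) = 0.917
  w = (-2 - (-3)·0.889 - (-2)·0.917) / (8) = 0.313
Iteration 2:
  u = (8 - (-4)·0.917 - (-4)·0.313) / (9) = 1.436
  v = (10 - (3)·1.436 - (-3)·0.313) / (8) = 0.829
  w = (-2 - (-3)·1.436 - (-2)·0.829) / (8) = 0.496
Residual b − A·x = (0.376, 0.548, -0.002)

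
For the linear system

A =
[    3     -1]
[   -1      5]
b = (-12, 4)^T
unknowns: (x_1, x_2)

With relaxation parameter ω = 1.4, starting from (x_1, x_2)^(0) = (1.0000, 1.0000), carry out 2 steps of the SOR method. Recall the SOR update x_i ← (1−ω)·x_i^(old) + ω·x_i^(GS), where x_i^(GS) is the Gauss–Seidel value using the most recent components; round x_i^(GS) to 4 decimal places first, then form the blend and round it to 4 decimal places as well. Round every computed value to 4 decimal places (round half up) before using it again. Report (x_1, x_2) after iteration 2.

(-3.7737, 0.3952)

Iteration 1:
  x_1: GS value = (-12 - (-1)·1.0000) / (3) = -3.6667;  x_1 ← (1−ω)·1.0000 + ω·-3.6667 = -5.5334
  x_2: GS value = (4 - (-1)·-5.5334) / (5) = -0.3067;  x_2 ← (1−ω)·1.0000 + ω·-0.3067 = -0.8294
Iteration 2:
  x_1: GS value = (-12 - (-1)·-0.8294) / (3) = -4.2765;  x_1 ← (1−ω)·-5.5334 + ω·-4.2765 = -3.7737
  x_2: GS value = (4 - (-1)·-3.7737) / (5) = 0.0453;  x_2 ← (1−ω)·-0.8294 + ω·0.0453 = 0.3952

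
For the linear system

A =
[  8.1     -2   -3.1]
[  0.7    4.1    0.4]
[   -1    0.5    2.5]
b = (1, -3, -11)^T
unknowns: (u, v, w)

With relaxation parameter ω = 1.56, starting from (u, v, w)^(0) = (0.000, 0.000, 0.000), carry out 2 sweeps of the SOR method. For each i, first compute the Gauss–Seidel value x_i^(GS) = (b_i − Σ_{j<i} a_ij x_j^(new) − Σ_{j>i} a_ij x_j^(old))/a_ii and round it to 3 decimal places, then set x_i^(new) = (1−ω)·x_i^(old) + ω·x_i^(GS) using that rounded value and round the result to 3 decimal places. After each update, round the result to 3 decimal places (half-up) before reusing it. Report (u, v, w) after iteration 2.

(-4.179, 1.610, -6.406)

Iteration 1:
  u: GS value = (1 - (-2)·0.000 - (-3.1)·0.000) / (8.1) = 0.123;  u ← (1−ω)·0.000 + ω·0.123 = 0.192
  v: GS value = (-3 - (0.7)·0.192 - (0.4)·0.000) / (4.1) = -0.764;  v ← (1−ω)·0.000 + ω·-0.764 = -1.192
  w: GS value = (-11 - (-1)·0.192 - (0.5)·-1.192) / (2.5) = -4.085;  w ← (1−ω)·0.000 + ω·-4.085 = -6.373
Iteration 2:
  u: GS value = (1 - (-2)·-1.192 - (-3.1)·-6.373) / (8.1) = -2.610;  u ← (1−ω)·0.192 + ω·-2.610 = -4.179
  v: GS value = (-3 - (0.7)·-4.179 - (0.4)·-6.373) / (4.1) = 0.604;  v ← (1−ω)·-1.192 + ω·0.604 = 1.610
  w: GS value = (-11 - (-1)·-4.179 - (0.5)·1.610) / (2.5) = -6.394;  w ← (1−ω)·-6.373 + ω·-6.394 = -6.406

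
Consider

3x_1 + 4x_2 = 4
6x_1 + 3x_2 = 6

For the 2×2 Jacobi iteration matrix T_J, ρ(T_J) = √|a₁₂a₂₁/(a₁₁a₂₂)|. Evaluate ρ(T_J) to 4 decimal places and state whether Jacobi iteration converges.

a₁₂a₂₁/(a₁₁a₂₂) = (4)·(6) / ((3)·(3)) = 2.666667
ρ = √|2.666667| = √2.666667 = 1.6330
ρ > 1, so Jacobi diverges

1.6330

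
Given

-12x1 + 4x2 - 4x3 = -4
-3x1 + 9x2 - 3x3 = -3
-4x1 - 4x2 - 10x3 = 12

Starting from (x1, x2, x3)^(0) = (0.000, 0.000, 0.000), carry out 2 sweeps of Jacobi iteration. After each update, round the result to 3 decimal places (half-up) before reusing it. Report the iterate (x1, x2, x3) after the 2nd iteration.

(0.622, -0.622, -1.200)

Iteration 1:
  x1 = (-4 - (4)·0.000 - (-4)·0.000) / (-12) = 0.333
  x2 = (-3 - (-3)·0.000 - (-3)·0.000) / (9) = -0.333
  x3 = (12 - (-4)·0.000 - (-4)·0.000) / (-10) = -1.200
Iteration 2:
  x1 = (-4 - (4)·-0.333 - (-4)·-1.200) / (-12) = 0.622
  x2 = (-3 - (-3)·0.333 - (-3)·-1.200) / (9) = -0.622
  x3 = (12 - (-4)·0.333 - (-4)·-0.333) / (-10) = -1.200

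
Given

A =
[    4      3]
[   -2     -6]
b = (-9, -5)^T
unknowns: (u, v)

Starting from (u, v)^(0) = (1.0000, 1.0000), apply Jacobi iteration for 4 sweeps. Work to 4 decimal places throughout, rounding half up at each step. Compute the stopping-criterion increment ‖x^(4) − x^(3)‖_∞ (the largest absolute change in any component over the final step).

0.3334

Iteration 1:
  u = (-9 - (3)·1.0000) / (4) = -3.0000
  v = (-5 - (-2)·1.0000) / (-6) = 0.5000
Iteration 2:
  u = (-9 - (3)·0.5000) / (4) = -2.6250
  v = (-5 - (-2)·-3.0000) / (-6) = 1.8333
Iteration 3:
  u = (-9 - (3)·1.8333) / (4) = -3.6250
  v = (-5 - (-2)·-2.6250) / (-6) = 1.7083
Iteration 4:
  u = (-9 - (3)·1.7083) / (4) = -3.5312
  v = (-5 - (-2)·-3.6250) / (-6) = 2.0417
Change: (0.0938, 0.3334) → max |·| = 0.3334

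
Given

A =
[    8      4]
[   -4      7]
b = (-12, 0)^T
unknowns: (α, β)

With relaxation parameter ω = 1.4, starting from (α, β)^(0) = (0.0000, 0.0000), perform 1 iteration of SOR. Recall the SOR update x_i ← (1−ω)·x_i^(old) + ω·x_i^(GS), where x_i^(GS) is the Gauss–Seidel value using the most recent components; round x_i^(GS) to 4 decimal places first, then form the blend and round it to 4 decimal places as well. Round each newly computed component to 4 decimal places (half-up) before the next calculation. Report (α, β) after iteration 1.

(-2.1000, -1.6800)

Iteration 1:
  α: GS value = (-12 - (4)·0.0000) / (8) = -1.5000;  α ← (1−ω)·0.0000 + ω·-1.5000 = -2.1000
  β: GS value = (0 - (-4)·-2.1000) / (7) = -1.2000;  β ← (1−ω)·0.0000 + ω·-1.2000 = -1.6800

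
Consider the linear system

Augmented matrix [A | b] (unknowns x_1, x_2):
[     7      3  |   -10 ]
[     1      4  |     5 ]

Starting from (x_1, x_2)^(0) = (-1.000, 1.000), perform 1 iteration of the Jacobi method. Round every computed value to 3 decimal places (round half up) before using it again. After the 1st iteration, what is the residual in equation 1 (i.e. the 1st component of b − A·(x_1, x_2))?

-1.501

Iteration 1:
  x_1 = (-10 - (3)·1.000) / (7) = -1.857
  x_2 = (5 - (1)·-1.000) / (4) = 1.500
Residual b − A·x = (-1.501, 0.857)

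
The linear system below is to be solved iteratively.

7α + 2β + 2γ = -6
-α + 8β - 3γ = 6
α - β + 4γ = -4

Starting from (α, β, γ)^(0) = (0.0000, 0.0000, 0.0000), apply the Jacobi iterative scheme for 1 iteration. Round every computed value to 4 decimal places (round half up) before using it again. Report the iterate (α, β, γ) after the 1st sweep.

(-0.8571, 0.7500, -1.0000)

Iteration 1:
  α = (-6 - (2)·0.0000 - (2)·0.0000) / (7) = -0.8571
  β = (6 - (-1)·0.0000 - (-3)·0.0000) / (8) = 0.7500
  γ = (-4 - (1)·0.0000 - (-1)·0.0000) / (4) = -1.0000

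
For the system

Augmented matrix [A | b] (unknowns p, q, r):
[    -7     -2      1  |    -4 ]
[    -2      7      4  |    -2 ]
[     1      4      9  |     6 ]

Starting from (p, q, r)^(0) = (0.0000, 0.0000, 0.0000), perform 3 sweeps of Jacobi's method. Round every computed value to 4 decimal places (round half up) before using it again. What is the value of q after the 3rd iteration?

-0.4892

Iteration 1:
  p = (-4 - (-2)·0.0000 - (1)·0.0000) / (-7) = 0.5714
  q = (-2 - (-2)·0.0000 - (4)·0.0000) / (7) = -0.2857
  r = (6 - (1)·0.0000 - (4)·0.0000) / (9) = 0.6667
Iteration 2:
  p = (-4 - (-2)·-0.2857 - (1)·0.6667) / (-7) = 0.7483
  q = (-2 - (-2)·0.5714 - (4)·0.6667) / (7) = -0.5034
  r = (6 - (1)·0.5714 - (4)·-0.2857) / (9) = 0.7302
Iteration 3:
  p = (-4 - (-2)·-0.5034 - (1)·0.7302) / (-7) = 0.8196
  q = (-2 - (-2)·0.7483 - (4)·0.7302) / (7) = -0.4892
  r = (6 - (1)·0.7483 - (4)·-0.5034) / (9) = 0.8073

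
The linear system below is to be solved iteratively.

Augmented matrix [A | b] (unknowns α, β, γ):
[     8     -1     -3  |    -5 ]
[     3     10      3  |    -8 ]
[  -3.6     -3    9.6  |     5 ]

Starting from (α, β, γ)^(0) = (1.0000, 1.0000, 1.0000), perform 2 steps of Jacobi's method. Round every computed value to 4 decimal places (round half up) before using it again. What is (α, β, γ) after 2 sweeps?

(-0.3469, -1.1250, 0.0365)

Iteration 1:
  α = (-5 - (-1)·1.0000 - (-3)·1.0000) / (8) = -0.1250
  β = (-8 - (3)·1.0000 - (3)·1.0000) / (10) = -1.4000
  γ = (5 - (-3.6)·1.0000 - (-3)·1.0000) / (9.6) = 1.2083
Iteration 2:
  α = (-5 - (-1)·-1.4000 - (-3)·1.2083) / (8) = -0.3469
  β = (-8 - (3)·-0.1250 - (3)·1.2083) / (10) = -1.1250
  γ = (5 - (-3.6)·-0.1250 - (-3)·-1.4000) / (9.6) = 0.0365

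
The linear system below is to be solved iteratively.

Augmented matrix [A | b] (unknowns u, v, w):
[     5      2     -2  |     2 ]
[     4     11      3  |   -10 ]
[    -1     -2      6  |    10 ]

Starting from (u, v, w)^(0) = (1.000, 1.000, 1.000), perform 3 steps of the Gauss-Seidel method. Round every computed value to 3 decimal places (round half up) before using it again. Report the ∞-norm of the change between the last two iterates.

Iteration 1:
  u = (2 - (2)·1.000 - (-2)·1.000) / (5) = 0.400
  v = (-10 - (4)·0.400 - (3)·1.000) / (11) = -1.327
  w = (10 - (-1)·0.400 - (-2)·-1.327) / (6) = 1.291
Iteration 2:
  u = (2 - (2)·-1.327 - (-2)·1.291) / (5) = 1.447
  v = (-10 - (4)·1.447 - (3)·1.291) / (11) = -1.787
  w = (10 - (-1)·1.447 - (-2)·-1.787) / (6) = 1.312
Iteration 3:
  u = (2 - (2)·-1.787 - (-2)·1.312) / (5) = 1.640
  v = (-10 - (4)·1.640 - (3)·1.312) / (11) = -1.863
  w = (10 - (-1)·1.640 - (-2)·-1.863) / (6) = 1.319
Change: (0.193, -0.076, 0.007) → max |·| = 0.193

0.193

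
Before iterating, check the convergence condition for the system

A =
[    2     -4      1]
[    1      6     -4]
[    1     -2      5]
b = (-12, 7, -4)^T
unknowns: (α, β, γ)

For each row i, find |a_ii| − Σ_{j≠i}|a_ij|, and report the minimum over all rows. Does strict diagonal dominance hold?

-3

row 1: |2| − (4+1) = -3
row 2: |6| − (1+4) = 1
row 3: |5| − (1+2) = 2
minimum over rows = -3 → not strictly diagonally dominant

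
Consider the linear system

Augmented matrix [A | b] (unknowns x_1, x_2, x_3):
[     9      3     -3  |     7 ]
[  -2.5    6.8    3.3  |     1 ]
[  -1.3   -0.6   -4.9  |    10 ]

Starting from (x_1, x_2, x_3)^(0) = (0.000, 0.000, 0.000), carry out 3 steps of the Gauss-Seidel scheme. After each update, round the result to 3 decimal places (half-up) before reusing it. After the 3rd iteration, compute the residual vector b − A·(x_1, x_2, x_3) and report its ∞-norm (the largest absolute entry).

0.667

Iteration 1:
  x_1 = (7 - (3)·0.000 - (-3)·0.000) / (9) = 0.778
  x_2 = (1 - (-2.5)·0.778 - (3.3)·0.000) / (6.8) = 0.433
  x_3 = (10 - (-1.3)·0.778 - (-0.6)·0.433) / (-4.9) = -2.300
Iteration 2:
  x_1 = (7 - (3)·0.433 - (-3)·-2.300) / (9) = -0.133
  x_2 = (1 - (-2.5)·-0.133 - (3.3)·-2.300) / (6.8) = 1.214
  x_3 = (10 - (-1.3)·-0.133 - (-0.6)·1.214) / (-4.9) = -2.154
Iteration 3:
  x_1 = (7 - (3)·1.214 - (-3)·-2.154) / (9) = -0.345
  x_2 = (1 - (-2.5)·-0.345 - (3.3)·-2.154) / (6.8) = 1.066
  x_3 = (10 - (-1.3)·-0.345 - (-0.6)·1.066) / (-4.9) = -2.080
Residual b − A·x = (0.667, -0.247, -0.001); ∞-norm = 0.667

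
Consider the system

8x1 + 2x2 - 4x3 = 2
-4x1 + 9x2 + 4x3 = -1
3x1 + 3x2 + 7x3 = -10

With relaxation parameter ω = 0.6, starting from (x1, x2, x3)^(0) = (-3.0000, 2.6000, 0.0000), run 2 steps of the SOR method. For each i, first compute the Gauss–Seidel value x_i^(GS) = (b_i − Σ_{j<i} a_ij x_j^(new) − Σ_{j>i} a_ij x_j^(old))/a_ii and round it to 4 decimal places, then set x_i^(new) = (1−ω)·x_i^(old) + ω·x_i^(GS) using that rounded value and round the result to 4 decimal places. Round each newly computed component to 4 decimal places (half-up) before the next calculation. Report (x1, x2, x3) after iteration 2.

(-0.7059, 0.1511, -0.9698)

Iteration 1:
  x1: GS value = (2 - (2)·2.6000 - (-4)·0.0000) / (8) = -0.4000;  x1 ← (1−ω)·-3.0000 + ω·-0.4000 = -1.4400
  x2: GS value = (-1 - (-4)·-1.4400 - (4)·0.0000) / (9) = -0.7511;  x2 ← (1−ω)·2.6000 + ω·-0.7511 = 0.5893
  x3: GS value = (-10 - (3)·-1.4400 - (3)·0.5893) / (7) = -1.0640;  x3 ← (1−ω)·0.0000 + ω·-1.0640 = -0.6384
Iteration 2:
  x1: GS value = (2 - (2)·0.5893 - (-4)·-0.6384) / (8) = -0.2165;  x1 ← (1−ω)·-1.4400 + ω·-0.2165 = -0.7059
  x2: GS value = (-1 - (-4)·-0.7059 - (4)·-0.6384) / (9) = -0.1411;  x2 ← (1−ω)·0.5893 + ω·-0.1411 = 0.1511
  x3: GS value = (-10 - (3)·-0.7059 - (3)·0.1511) / (7) = -1.1908;  x3 ← (1−ω)·-0.6384 + ω·-1.1908 = -0.9698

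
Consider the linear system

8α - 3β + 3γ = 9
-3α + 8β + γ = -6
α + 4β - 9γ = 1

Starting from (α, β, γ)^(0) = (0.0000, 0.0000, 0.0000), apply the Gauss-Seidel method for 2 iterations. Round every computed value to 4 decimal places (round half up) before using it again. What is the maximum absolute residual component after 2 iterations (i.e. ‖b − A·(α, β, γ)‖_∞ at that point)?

Iteration 1:
  α = (9 - (-3)·0.0000 - (3)·0.0000) / (8) = 1.1250
  β = (-6 - (-3)·1.1250 - (1)·0.0000) / (8) = -0.3281
  γ = (1 - (1)·1.1250 - (4)·-0.3281) / (-9) = -0.1319
Iteration 2:
  α = (9 - (-3)·-0.3281 - (3)·-0.1319) / (8) = 1.0514
  β = (-6 - (-3)·1.0514 - (1)·-0.1319) / (8) = -0.3392
  γ = (1 - (1)·1.0514 - (4)·-0.3392) / (-9) = -0.1450
Residual b − A·x = (0.0062, 0.0128, 0.0004); ∞-norm = 0.0128

0.0128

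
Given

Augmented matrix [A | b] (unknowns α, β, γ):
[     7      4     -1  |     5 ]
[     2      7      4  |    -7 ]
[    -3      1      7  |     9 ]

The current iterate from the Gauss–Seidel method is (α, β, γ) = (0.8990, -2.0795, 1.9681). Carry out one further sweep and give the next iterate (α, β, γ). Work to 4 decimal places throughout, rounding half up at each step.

(2.1837, -2.7485, 2.6142)

One sweep:
  α = (5 - (4)·-2.0795 - (-1)·1.9681) / (7) = 2.1837
  β = (-7 - (2)·2.1837 - (4)·1.9681) / (7) = -2.7485
  γ = (9 - (-3)·2.1837 - (1)·-2.7485) / (7) = 2.6142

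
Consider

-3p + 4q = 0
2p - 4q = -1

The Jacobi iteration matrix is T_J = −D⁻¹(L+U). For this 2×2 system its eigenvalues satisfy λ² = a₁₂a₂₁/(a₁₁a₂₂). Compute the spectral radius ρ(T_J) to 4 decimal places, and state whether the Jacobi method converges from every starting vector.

a₁₂a₂₁/(a₁₁a₂₂) = (4)·(2) / ((-3)·(-4)) = 0.666667
ρ = √|0.666667| = √0.666667 = 0.8165
ρ < 1, so Jacobi converges

0.8165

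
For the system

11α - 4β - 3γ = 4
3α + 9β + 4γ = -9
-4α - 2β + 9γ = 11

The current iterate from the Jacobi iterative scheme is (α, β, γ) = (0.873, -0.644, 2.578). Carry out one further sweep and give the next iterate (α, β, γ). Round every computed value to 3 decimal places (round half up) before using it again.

One sweep:
  α = (4 - (-4)·-0.644 - (-3)·2.578) / (11) = 0.833
  β = (-9 - (3)·0.873 - (4)·2.578) / (9) = -2.437
  γ = (11 - (-4)·0.873 - (-2)·-0.644) / (9) = 1.467

(0.833, -2.437, 1.467)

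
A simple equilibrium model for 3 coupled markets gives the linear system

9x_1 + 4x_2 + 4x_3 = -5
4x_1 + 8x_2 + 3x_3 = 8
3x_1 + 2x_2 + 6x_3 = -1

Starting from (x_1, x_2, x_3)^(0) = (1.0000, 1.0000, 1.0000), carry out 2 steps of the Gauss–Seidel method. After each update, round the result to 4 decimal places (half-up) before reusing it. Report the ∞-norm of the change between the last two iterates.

0.2428

Iteration 1:
  x_1 = (-5 - (4)·1.0000 - (4)·1.0000) / (9) = -1.4444
  x_2 = (8 - (4)·-1.4444 - (3)·1.0000) / (8) = 1.3472
  x_3 = (-1 - (3)·-1.4444 - (2)·1.3472) / (6) = 0.1065
Iteration 2:
  x_1 = (-5 - (4)·1.3472 - (4)·0.1065) / (9) = -1.2016
  x_2 = (8 - (4)·-1.2016 - (3)·0.1065) / (8) = 1.5609
  x_3 = (-1 - (3)·-1.2016 - (2)·1.5609) / (6) = -0.0862
Change: (0.2428, 0.2137, -0.1927) → max |·| = 0.2428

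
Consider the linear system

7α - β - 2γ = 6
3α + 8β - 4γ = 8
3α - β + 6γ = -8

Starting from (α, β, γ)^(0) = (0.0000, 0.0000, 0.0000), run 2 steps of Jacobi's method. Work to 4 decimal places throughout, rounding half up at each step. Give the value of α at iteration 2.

Iteration 1:
  α = (6 - (-1)·0.0000 - (-2)·0.0000) / (7) = 0.8571
  β = (8 - (3)·0.0000 - (-4)·0.0000) / (8) = 1.0000
  γ = (-8 - (3)·0.0000 - (-1)·0.0000) / (6) = -1.3333
Iteration 2:
  α = (6 - (-1)·1.0000 - (-2)·-1.3333) / (7) = 0.6191
  β = (8 - (3)·0.8571 - (-4)·-1.3333) / (8) = 0.0119
  γ = (-8 - (3)·0.8571 - (-1)·1.0000) / (6) = -1.5952

0.6191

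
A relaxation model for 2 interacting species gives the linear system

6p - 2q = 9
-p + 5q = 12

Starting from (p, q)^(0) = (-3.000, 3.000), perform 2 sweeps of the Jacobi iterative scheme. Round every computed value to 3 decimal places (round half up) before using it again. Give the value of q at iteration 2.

Iteration 1:
  p = (9 - (-2)·3.000) / (6) = 2.500
  q = (12 - (-1)·-3.000) / (5) = 1.800
Iteration 2:
  p = (9 - (-2)·1.800) / (6) = 2.100
  q = (12 - (-1)·2.500) / (5) = 2.900

2.900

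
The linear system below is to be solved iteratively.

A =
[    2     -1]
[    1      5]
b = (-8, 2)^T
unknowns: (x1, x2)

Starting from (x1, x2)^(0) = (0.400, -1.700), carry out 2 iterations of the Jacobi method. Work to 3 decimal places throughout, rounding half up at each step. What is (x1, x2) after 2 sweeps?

(-3.840, 1.370)

Iteration 1:
  x1 = (-8 - (-1)·-1.700) / (2) = -4.850
  x2 = (2 - (1)·0.400) / (5) = 0.320
Iteration 2:
  x1 = (-8 - (-1)·0.320) / (2) = -3.840
  x2 = (2 - (1)·-4.850) / (5) = 1.370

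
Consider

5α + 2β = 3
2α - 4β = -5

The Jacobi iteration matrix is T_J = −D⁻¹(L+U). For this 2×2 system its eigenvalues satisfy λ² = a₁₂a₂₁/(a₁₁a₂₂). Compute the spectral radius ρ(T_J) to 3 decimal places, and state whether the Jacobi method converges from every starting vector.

0.447

a₁₂a₂₁/(a₁₁a₂₂) = (2)·(2) / ((5)·(-4)) = -0.200000
ρ = √|-0.200000| = √0.200000 = 0.447
ρ < 1, so Jacobi converges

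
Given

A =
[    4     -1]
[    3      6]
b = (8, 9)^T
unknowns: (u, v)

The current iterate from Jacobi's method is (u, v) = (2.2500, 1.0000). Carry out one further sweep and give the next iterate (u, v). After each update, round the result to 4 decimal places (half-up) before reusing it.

One sweep:
  u = (8 - (-1)·1.0000) / (4) = 2.2500
  v = (9 - (3)·2.2500) / (6) = 0.3750

(2.2500, 0.3750)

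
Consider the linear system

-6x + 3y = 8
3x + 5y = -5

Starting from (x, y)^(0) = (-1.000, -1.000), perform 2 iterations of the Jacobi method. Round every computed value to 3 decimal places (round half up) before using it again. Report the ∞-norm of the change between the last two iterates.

Iteration 1:
  x = (8 - (3)·-1.000) / (-6) = -1.833
  y = (-5 - (3)·-1.000) / (5) = -0.400
Iteration 2:
  x = (8 - (3)·-0.400) / (-6) = -1.533
  y = (-5 - (3)·-1.833) / (5) = 0.100
Change: (0.300, 0.500) → max |·| = 0.500

0.500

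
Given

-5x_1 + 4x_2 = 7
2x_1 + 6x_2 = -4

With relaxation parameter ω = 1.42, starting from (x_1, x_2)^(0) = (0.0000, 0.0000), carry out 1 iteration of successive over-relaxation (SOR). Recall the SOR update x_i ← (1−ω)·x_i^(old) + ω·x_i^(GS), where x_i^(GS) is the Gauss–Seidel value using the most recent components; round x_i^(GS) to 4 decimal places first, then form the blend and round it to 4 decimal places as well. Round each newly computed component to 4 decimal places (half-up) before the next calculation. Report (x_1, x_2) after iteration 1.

Iteration 1:
  x_1: GS value = (7 - (4)·0.0000) / (-5) = -1.4000;  x_1 ← (1−ω)·0.0000 + ω·-1.4000 = -1.9880
  x_2: GS value = (-4 - (2)·-1.9880) / (6) = -0.0040;  x_2 ← (1−ω)·0.0000 + ω·-0.0040 = -0.0057

(-1.9880, -0.0057)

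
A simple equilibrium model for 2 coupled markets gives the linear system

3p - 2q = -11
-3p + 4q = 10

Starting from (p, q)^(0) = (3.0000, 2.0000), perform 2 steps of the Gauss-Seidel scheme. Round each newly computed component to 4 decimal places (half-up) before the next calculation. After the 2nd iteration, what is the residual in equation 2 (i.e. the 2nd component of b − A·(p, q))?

-0.0001

Iteration 1:
  p = (-11 - (-2)·2.0000) / (3) = -2.3333
  q = (10 - (-3)·-2.3333) / (4) = 0.7500
Iteration 2:
  p = (-11 - (-2)·0.7500) / (3) = -3.1667
  q = (10 - (-3)·-3.1667) / (4) = 0.1250
Residual b − A·x = (-1.2499, -0.0001)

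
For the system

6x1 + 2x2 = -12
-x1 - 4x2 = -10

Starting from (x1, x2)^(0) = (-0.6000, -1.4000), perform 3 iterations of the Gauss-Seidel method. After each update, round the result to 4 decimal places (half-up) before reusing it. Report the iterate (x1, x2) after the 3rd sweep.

Iteration 1:
  x1 = (-12 - (2)·-1.4000) / (6) = -1.5333
  x2 = (-10 - (-1)·-1.5333) / (-4) = 2.8833
Iteration 2:
  x1 = (-12 - (2)·2.8833) / (6) = -2.9611
  x2 = (-10 - (-1)·-2.9611) / (-4) = 3.2403
Iteration 3:
  x1 = (-12 - (2)·3.2403) / (6) = -3.0801
  x2 = (-10 - (-1)·-3.0801) / (-4) = 3.2700

(-3.0801, 3.2700)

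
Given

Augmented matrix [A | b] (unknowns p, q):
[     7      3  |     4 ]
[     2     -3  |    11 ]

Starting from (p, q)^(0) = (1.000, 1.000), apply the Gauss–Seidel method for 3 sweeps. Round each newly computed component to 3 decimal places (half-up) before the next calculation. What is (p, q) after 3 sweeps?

(1.542, -2.639)

Iteration 1:
  p = (4 - (3)·1.000) / (7) = 0.143
  q = (11 - (2)·0.143) / (-3) = -3.571
Iteration 2:
  p = (4 - (3)·-3.571) / (7) = 2.102
  q = (11 - (2)·2.102) / (-3) = -2.265
Iteration 3:
  p = (4 - (3)·-2.265) / (7) = 1.542
  q = (11 - (2)·1.542) / (-3) = -2.639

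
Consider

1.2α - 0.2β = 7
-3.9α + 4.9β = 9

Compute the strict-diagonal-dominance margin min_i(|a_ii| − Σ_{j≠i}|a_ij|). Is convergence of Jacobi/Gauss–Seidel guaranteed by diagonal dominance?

row 1: |1.2| − (0.2) = 1
row 2: |4.9| − (3.9) = 1
minimum over rows = 1 → strictly diagonally dominant (convergence guaranteed)

1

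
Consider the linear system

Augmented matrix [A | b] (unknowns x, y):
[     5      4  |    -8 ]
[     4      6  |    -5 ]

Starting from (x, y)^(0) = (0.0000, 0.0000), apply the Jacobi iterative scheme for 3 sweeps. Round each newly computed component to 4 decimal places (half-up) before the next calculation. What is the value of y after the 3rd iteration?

Iteration 1:
  x = (-8 - (4)·0.0000) / (5) = -1.6000
  y = (-5 - (4)·0.0000) / (6) = -0.8333
Iteration 2:
  x = (-8 - (4)·-0.8333) / (5) = -0.9334
  y = (-5 - (4)·-1.6000) / (6) = 0.2333
Iteration 3:
  x = (-8 - (4)·0.2333) / (5) = -1.7866
  y = (-5 - (4)·-0.9334) / (6) = -0.2111

-0.2111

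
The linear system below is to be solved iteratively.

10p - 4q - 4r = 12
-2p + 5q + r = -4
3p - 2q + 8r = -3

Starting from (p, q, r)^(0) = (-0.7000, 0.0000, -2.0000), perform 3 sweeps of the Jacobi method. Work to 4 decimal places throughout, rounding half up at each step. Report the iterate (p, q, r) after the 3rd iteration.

(0.6750, -0.3078, -0.8605)

Iteration 1:
  p = (12 - (-4)·0.0000 - (-4)·-2.0000) / (10) = 0.4000
  q = (-4 - (-2)·-0.7000 - (1)·-2.0000) / (5) = -0.6800
  r = (-3 - (3)·-0.7000 - (-2)·0.0000) / (8) = -0.1125
Iteration 2:
  p = (12 - (-4)·-0.6800 - (-4)·-0.1125) / (10) = 0.8830
  q = (-4 - (-2)·0.4000 - (1)·-0.1125) / (5) = -0.6175
  r = (-3 - (3)·0.4000 - (-2)·-0.6800) / (8) = -0.6950
Iteration 3:
  p = (12 - (-4)·-0.6175 - (-4)·-0.6950) / (10) = 0.6750
  q = (-4 - (-2)·0.8830 - (1)·-0.6950) / (5) = -0.3078
  r = (-3 - (3)·0.8830 - (-2)·-0.6175) / (8) = -0.8605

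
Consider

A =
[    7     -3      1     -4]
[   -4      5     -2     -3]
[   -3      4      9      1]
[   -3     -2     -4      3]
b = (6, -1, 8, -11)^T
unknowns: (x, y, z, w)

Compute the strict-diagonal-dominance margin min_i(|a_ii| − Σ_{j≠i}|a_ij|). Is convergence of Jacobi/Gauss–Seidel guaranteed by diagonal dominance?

-6

row 1: |7| − (3+1+4) = -1
row 2: |5| − (4+2+3) = -4
row 3: |9| − (3+4+1) = 1
row 4: |3| − (3+2+4) = -6
minimum over rows = -6 → not strictly diagonally dominant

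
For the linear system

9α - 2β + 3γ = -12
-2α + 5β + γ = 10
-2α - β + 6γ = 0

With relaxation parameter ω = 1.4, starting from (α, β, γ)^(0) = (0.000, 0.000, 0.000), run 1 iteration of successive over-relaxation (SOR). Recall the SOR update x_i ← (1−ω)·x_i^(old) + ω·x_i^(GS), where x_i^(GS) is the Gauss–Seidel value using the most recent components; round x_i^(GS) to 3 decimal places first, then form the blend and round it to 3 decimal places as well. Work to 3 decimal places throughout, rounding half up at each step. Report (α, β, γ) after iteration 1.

Iteration 1:
  α: GS value = (-12 - (-2)·0.000 - (3)·0.000) / (9) = -1.333;  α ← (1−ω)·0.000 + ω·-1.333 = -1.866
  β: GS value = (10 - (-2)·-1.866 - (1)·0.000) / (5) = 1.254;  β ← (1−ω)·0.000 + ω·1.254 = 1.756
  γ: GS value = (0 - (-2)·-1.866 - (-1)·1.756) / (6) = -0.329;  γ ← (1−ω)·0.000 + ω·-0.329 = -0.461

(-1.866, 1.756, -0.461)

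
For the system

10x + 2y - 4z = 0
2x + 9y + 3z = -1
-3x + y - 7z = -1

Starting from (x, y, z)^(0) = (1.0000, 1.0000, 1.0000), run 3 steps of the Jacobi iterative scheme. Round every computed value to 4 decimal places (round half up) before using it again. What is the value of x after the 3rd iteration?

Iteration 1:
  x = (0 - (2)·1.0000 - (-4)·1.0000) / (10) = 0.2000
  y = (-1 - (2)·1.0000 - (3)·1.0000) / (9) = -0.6667
  z = (-1 - (-3)·1.0000 - (1)·1.0000) / (-7) = -0.1429
Iteration 2:
  x = (0 - (2)·-0.6667 - (-4)·-0.1429) / (10) = 0.0762
  y = (-1 - (2)·0.2000 - (3)·-0.1429) / (9) = -0.1079
  z = (-1 - (-3)·0.2000 - (1)·-0.6667) / (-7) = -0.0381
Iteration 3:
  x = (0 - (2)·-0.1079 - (-4)·-0.0381) / (10) = 0.0063
  y = (-1 - (2)·0.0762 - (3)·-0.0381) / (9) = -0.1153
  z = (-1 - (-3)·0.0762 - (1)·-0.1079) / (-7) = 0.0948

0.0063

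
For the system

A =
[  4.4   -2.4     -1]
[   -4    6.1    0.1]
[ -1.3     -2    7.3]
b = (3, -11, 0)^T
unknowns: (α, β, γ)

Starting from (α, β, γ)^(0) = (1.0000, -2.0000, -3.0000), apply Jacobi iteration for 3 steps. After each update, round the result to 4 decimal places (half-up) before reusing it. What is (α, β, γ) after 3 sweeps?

Iteration 1:
  α = (3 - (-2.4)·-2.0000 - (-1)·-3.0000) / (4.4) = -1.0909
  β = (-11 - (-4)·1.0000 - (0.1)·-3.0000) / (6.1) = -1.0984
  γ = (0 - (-1.3)·1.0000 - (-2)·-2.0000) / (7.3) = -0.3699
Iteration 2:
  α = (3 - (-2.4)·-1.0984 - (-1)·-0.3699) / (4.4) = -0.0014
  β = (-11 - (-4)·-1.0909 - (0.1)·-0.3699) / (6.1) = -2.5126
  γ = (0 - (-1.3)·-1.0909 - (-2)·-1.0984) / (7.3) = -0.4952
Iteration 3:
  α = (3 - (-2.4)·-2.5126 - (-1)·-0.4952) / (4.4) = -0.8012
  β = (-11 - (-4)·-0.0014 - (0.1)·-0.4952) / (6.1) = -1.7961
  γ = (0 - (-1.3)·-0.0014 - (-2)·-2.5126) / (7.3) = -0.6886

(-0.8012, -1.7961, -0.6886)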